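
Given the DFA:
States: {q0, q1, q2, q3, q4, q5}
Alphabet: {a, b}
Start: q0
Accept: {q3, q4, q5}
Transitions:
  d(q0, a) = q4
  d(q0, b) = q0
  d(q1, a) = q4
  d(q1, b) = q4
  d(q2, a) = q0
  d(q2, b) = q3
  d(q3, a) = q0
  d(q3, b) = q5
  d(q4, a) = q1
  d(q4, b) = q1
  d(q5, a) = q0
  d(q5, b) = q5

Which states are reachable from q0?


BFS from q0:
  layer 0: {q0}
  layer 1: {q4}
  layer 2: {q1}

{q0, q1, q4}


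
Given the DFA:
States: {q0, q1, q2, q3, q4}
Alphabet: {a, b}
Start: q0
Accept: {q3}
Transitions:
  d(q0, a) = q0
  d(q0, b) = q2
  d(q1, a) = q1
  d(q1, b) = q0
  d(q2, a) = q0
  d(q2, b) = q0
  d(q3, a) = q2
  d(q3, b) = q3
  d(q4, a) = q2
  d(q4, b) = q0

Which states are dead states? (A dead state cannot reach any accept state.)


Forward reachability from each state:
  q0 -> reaches {q0, q2}, no accept state (dead)
  q1 -> reaches {q0, q1, q2}, no accept state (dead)
  q2 -> reaches {q0, q2}, no accept state (dead)
  q3 -> reaches accept state q3 (live)
  q4 -> reaches {q0, q2, q4}, no accept state (dead)

{q0, q1, q2, q4}


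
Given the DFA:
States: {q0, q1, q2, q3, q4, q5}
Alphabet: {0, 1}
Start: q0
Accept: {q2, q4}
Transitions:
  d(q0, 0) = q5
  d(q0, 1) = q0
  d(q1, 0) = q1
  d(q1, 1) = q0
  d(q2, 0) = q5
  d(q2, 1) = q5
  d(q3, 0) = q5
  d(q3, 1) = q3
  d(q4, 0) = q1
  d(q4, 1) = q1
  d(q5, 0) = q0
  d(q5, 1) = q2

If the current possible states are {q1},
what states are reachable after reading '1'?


Apply transition on '1' from each current state:
  d(q1, 1) = q0

{q0}


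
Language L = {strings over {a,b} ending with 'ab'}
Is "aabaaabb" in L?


last two symbols = 'bb'

No, "aabaaabb" is not in L


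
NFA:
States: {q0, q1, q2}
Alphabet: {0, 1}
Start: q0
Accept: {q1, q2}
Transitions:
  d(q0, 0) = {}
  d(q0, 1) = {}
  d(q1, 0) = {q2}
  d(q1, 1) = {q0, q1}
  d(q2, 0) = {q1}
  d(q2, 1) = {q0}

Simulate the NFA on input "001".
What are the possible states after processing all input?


Start: {q0}
  --0--> {}
  --0--> {}
  --1--> {}

{} (empty set, no valid transitions)


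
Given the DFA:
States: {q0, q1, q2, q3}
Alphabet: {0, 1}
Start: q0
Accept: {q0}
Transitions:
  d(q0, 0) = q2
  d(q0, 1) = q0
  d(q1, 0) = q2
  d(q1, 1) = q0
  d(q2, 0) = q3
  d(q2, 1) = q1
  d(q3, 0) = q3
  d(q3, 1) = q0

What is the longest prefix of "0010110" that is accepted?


Run the DFA, marking each prefix where the state is accepting:
  "" -> q0 [accept]
  "0" -> q2 [reject]
  "00" -> q3 [reject]
  "001" -> q0 [accept]
  "0010" -> q2 [reject]
  "00101" -> q1 [reject]
  "001011" -> q0 [accept]
  "0010110" -> q2 [reject]

"001011"


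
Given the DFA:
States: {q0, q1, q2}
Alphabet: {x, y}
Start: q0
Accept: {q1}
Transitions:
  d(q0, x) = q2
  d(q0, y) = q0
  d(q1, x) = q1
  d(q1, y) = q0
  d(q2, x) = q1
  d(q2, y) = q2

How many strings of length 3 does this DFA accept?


Enumerating all length-3 strings:
  "xxx" -> q1 [accept]
  "xxy" -> q0 [reject]
  "xyx" -> q1 [accept]
  "xyy" -> q2 [reject]
  "yxx" -> q1 [accept]
  "yxy" -> q2 [reject]
  "yyx" -> q2 [reject]
  "yyy" -> q0 [reject]

3 out of 8


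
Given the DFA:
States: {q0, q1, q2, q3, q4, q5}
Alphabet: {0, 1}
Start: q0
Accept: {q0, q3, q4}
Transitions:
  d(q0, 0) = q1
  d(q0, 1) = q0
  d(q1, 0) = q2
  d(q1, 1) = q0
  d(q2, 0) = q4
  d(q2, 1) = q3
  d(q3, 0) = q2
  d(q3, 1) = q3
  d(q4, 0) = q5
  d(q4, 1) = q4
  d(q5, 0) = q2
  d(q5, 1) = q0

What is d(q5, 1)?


Looking up transition d(q5, 1)

q0


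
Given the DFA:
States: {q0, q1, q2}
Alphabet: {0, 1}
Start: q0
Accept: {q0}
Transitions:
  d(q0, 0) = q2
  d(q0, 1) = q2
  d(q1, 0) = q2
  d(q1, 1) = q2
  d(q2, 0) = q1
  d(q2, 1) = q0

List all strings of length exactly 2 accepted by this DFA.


All strings of length 2: 4 total
Accepted: 2

"01", "11"


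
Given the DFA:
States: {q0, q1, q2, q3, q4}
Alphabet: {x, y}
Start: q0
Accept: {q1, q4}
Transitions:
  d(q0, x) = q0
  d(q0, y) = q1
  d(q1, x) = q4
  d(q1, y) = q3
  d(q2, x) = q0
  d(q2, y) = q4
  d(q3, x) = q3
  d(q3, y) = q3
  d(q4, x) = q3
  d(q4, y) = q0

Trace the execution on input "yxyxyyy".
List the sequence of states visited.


Input: yxyxyyy
d(q0, y) = q1
d(q1, x) = q4
d(q4, y) = q0
d(q0, x) = q0
d(q0, y) = q1
d(q1, y) = q3
d(q3, y) = q3


q0 -> q1 -> q4 -> q0 -> q0 -> q1 -> q3 -> q3


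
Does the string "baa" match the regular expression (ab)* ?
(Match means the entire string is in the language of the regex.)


|string| = 3; first = 'b'; last = 'a'

No, "baa" does not match (ab)*


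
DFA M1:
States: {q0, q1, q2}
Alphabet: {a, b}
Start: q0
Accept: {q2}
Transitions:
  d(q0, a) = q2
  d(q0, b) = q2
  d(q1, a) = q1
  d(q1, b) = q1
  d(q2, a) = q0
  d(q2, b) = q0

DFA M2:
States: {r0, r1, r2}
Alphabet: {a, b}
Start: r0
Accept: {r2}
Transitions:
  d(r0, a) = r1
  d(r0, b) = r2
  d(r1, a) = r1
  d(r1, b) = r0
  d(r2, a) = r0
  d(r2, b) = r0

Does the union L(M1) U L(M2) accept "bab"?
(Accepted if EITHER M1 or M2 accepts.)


M1: final=q2 accepted=True
M2: final=r2 accepted=True

Yes, union accepts


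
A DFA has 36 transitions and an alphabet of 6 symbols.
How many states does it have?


Each state has exactly one transition per symbol.
states = transitions / |alphabet| = 36 / 6 = 6

6


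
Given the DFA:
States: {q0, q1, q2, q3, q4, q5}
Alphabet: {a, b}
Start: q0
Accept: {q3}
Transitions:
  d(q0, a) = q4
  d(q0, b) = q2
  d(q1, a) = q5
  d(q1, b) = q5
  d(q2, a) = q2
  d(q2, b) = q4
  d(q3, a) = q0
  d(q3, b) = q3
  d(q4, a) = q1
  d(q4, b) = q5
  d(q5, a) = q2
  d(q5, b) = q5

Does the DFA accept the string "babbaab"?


Trace: q0 -> q2 -> q2 -> q4 -> q5 -> q2 -> q2 -> q4
Final state: q4
Accept states: {q3}

No, rejected (final state q4 is not an accept state)


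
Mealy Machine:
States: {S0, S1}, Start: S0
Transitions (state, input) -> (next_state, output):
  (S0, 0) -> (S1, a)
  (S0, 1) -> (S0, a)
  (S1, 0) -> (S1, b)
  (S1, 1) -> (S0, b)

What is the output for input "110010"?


Step-by-step:
  (S0, 1) -> (S0, a)
  (S0, 1) -> (S0, a)
  (S0, 0) -> (S1, a)
  (S1, 0) -> (S1, b)
  (S1, 1) -> (S0, b)
  (S0, 0) -> (S1, a)

"aaabba"


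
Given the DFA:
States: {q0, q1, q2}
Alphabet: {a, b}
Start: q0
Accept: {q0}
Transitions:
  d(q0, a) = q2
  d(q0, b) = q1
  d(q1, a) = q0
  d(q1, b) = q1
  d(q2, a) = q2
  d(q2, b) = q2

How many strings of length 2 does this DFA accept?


Enumerating all length-2 strings:
  "aa" -> q2 [reject]
  "ab" -> q2 [reject]
  "ba" -> q0 [accept]
  "bb" -> q1 [reject]

1 out of 4


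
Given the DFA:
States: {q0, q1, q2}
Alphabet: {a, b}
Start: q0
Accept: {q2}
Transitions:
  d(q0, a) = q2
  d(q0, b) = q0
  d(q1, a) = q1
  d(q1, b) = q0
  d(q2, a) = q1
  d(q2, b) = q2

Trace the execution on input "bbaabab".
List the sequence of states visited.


Input: bbaabab
d(q0, b) = q0
d(q0, b) = q0
d(q0, a) = q2
d(q2, a) = q1
d(q1, b) = q0
d(q0, a) = q2
d(q2, b) = q2


q0 -> q0 -> q0 -> q2 -> q1 -> q0 -> q2 -> q2


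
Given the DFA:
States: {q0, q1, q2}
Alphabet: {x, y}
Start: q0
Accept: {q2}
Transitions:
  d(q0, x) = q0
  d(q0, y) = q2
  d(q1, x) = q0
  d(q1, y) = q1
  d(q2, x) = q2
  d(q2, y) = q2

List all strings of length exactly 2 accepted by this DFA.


All strings of length 2: 4 total
Accepted: 3

"xy", "yx", "yy"


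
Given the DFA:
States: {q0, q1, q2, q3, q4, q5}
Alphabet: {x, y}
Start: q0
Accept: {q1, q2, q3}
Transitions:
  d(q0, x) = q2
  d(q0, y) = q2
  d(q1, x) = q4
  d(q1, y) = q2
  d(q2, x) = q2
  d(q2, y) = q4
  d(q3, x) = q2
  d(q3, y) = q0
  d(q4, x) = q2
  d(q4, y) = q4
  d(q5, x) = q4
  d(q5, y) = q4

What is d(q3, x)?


Looking up transition d(q3, x)

q2


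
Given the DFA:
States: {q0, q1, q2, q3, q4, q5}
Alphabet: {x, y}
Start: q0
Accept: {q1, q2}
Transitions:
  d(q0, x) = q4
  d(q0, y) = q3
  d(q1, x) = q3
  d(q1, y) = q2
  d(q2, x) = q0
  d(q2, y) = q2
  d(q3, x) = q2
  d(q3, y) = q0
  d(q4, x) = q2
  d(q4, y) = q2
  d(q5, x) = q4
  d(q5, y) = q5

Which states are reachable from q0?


BFS from q0:
  layer 0: {q0}
  layer 1: {q3, q4}
  layer 2: {q2}

{q0, q2, q3, q4}


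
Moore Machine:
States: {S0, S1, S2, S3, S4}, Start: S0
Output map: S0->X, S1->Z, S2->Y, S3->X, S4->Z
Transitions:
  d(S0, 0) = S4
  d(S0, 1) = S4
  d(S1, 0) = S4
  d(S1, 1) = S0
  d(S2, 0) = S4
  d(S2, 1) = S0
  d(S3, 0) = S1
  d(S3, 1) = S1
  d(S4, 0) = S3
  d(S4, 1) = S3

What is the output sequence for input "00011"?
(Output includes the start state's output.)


Start: S0 (output X)
  --0--> S4 (output Z)
  --0--> S3 (output X)
  --0--> S1 (output Z)
  --1--> S0 (output X)
  --1--> S4 (output Z)

"XZXZXZ"


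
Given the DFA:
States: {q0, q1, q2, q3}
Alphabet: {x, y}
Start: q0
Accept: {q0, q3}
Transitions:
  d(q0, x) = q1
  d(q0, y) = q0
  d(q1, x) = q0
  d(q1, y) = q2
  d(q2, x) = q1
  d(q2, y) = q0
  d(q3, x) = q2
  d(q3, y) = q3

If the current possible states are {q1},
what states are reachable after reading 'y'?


Apply transition on 'y' from each current state:
  d(q1, y) = q2

{q2}


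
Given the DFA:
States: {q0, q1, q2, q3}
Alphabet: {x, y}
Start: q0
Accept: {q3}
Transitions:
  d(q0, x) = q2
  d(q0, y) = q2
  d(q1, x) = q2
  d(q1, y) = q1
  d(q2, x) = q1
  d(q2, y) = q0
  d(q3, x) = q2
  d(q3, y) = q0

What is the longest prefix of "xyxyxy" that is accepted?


Run the DFA, marking each prefix where the state is accepting:
  "" -> q0 [reject]
  "x" -> q2 [reject]
  "xy" -> q0 [reject]
  "xyx" -> q2 [reject]
  "xyxy" -> q0 [reject]
  "xyxyx" -> q2 [reject]
  "xyxyxy" -> q0 [reject]

No prefix is accepted


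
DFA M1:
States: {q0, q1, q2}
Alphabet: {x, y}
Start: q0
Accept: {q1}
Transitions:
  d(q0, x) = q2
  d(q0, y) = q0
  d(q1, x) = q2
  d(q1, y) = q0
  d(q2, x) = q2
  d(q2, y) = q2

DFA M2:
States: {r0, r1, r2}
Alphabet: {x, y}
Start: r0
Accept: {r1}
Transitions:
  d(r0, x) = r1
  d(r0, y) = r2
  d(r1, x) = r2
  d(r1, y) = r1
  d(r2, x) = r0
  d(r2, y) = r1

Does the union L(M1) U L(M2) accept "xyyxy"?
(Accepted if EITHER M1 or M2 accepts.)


M1: final=q2 accepted=False
M2: final=r1 accepted=True

Yes, union accepts


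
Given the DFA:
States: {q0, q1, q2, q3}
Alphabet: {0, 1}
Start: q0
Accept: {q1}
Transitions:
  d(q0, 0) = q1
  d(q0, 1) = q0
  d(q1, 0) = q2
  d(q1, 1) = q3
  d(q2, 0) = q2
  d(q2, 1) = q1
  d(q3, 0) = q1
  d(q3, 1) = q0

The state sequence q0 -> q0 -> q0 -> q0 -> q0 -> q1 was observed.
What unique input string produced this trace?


Trace back each transition to find the symbol:
  q0 --[1]--> q0
  q0 --[1]--> q0
  q0 --[1]--> q0
  q0 --[1]--> q0
  q0 --[0]--> q1

"11110"


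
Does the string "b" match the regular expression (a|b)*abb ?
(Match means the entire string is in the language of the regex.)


|string| = 1; first = 'b'; last = 'b'

No, "b" does not match (a|b)*abb


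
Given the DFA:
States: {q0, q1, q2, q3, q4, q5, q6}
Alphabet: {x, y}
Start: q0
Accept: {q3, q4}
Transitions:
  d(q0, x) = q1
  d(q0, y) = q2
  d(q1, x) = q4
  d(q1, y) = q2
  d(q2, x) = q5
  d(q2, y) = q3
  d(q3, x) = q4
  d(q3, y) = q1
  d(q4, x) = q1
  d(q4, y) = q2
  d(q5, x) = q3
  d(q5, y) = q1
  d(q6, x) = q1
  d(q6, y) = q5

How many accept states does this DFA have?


Accept states listed: {q3, q4}
Counting: q3(1) q4(2)

2


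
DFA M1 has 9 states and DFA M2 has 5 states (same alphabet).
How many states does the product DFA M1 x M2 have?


Product construction pairs every M1 state with every M2 state.
9 * 5 = 45

45


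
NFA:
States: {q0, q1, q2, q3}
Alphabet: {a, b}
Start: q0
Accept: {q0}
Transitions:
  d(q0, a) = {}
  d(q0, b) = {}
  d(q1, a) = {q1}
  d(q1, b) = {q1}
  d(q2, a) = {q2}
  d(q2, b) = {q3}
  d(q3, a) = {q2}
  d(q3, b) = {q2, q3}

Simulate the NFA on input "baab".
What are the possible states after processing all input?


Start: {q0}
  --b--> {}
  --a--> {}
  --a--> {}
  --b--> {}

{} (empty set, no valid transitions)


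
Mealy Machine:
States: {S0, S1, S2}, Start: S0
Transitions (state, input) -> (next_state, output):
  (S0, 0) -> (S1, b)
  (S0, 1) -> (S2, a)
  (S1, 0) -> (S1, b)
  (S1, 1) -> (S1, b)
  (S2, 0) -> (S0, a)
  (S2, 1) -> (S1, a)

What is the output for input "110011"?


Step-by-step:
  (S0, 1) -> (S2, a)
  (S2, 1) -> (S1, a)
  (S1, 0) -> (S1, b)
  (S1, 0) -> (S1, b)
  (S1, 1) -> (S1, b)
  (S1, 1) -> (S1, b)

"aabbbb"


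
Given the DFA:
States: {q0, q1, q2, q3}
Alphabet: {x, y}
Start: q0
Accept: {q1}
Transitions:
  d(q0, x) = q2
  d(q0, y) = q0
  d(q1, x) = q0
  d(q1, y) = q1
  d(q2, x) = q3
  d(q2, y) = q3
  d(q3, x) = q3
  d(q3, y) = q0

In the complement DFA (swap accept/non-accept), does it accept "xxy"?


Trace: q0 -> q2 -> q3 -> q0
Final: q0
Original accept: {q1}
Complement: q0 is not in original accept

Yes, complement accepts (original rejects)


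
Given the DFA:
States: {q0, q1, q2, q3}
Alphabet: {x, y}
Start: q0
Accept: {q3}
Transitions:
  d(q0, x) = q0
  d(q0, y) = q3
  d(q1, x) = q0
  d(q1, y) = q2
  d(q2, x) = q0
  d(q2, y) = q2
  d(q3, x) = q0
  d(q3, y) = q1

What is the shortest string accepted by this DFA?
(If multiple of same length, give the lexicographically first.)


BFS by string length (lex-first path to each state shown):
  len 0: q0<-""
  len 1: q0<-"x", q3<-"y"
Found accept state at length 1.

"y"


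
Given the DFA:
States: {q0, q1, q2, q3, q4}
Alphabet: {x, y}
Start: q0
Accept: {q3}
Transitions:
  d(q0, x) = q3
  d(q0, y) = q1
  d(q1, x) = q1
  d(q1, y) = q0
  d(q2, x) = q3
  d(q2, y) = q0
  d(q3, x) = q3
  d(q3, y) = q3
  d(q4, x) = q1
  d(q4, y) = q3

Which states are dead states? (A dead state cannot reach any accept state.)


Forward reachability from each state:
  q0 -> reaches accept state q3 (live)
  q1 -> reaches accept state q3 (live)
  q2 -> reaches accept state q3 (live)
  q3 -> reaches accept state q3 (live)
  q4 -> reaches accept state q3 (live)

None (all states can reach an accept state)


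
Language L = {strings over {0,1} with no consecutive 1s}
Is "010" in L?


'11' does not occur

Yes, "010" is in L


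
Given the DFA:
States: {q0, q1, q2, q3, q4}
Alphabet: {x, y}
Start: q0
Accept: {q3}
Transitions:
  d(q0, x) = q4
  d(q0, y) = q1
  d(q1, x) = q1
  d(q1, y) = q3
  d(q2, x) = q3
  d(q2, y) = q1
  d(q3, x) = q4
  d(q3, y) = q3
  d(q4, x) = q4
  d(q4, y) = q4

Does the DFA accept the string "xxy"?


Trace: q0 -> q4 -> q4 -> q4
Final state: q4
Accept states: {q3}

No, rejected (final state q4 is not an accept state)


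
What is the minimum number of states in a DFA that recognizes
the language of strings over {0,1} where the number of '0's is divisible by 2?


States track (count of '0') mod 2.
Need 2 states: one per remainder 0..1; accept = remainder 0.

2


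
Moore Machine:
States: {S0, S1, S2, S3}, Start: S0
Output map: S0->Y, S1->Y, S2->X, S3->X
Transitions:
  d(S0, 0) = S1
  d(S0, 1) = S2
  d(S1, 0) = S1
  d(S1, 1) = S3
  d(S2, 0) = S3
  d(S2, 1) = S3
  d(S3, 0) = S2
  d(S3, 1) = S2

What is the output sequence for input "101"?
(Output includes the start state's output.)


Start: S0 (output Y)
  --1--> S2 (output X)
  --0--> S3 (output X)
  --1--> S2 (output X)

"YXXX"


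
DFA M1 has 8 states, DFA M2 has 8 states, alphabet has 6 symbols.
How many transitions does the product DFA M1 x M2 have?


Product DFA has 8 * 8 = 64 states.
Each has 6 transitions: 64 * 6 = 384

384


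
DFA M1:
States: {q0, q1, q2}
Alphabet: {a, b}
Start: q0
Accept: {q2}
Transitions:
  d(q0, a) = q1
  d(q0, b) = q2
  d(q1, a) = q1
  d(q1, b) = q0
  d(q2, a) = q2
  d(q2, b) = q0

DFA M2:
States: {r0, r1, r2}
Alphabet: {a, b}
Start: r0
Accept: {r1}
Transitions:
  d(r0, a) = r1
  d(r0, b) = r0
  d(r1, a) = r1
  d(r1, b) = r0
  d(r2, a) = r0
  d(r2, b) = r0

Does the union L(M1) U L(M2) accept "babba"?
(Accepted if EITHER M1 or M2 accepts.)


M1: final=q2 accepted=True
M2: final=r1 accepted=True

Yes, union accepts


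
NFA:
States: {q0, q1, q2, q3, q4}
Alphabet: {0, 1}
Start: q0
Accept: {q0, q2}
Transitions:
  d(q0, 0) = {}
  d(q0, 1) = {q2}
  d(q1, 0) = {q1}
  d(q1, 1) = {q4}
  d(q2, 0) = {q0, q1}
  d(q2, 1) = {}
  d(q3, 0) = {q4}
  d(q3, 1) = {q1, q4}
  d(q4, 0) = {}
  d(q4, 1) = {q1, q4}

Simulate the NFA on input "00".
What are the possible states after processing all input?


Start: {q0}
  --0--> {}
  --0--> {}

{} (empty set, no valid transitions)


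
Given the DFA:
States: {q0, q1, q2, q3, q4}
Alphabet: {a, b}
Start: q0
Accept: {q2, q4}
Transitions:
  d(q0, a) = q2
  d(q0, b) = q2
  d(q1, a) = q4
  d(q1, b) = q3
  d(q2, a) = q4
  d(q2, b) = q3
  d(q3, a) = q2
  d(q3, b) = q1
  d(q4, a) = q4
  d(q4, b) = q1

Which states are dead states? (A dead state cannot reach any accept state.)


Forward reachability from each state:
  q0 -> reaches accept state q2 (live)
  q1 -> reaches accept state q2 (live)
  q2 -> reaches accept state q2 (live)
  q3 -> reaches accept state q2 (live)
  q4 -> reaches accept state q2 (live)

None (all states can reach an accept state)


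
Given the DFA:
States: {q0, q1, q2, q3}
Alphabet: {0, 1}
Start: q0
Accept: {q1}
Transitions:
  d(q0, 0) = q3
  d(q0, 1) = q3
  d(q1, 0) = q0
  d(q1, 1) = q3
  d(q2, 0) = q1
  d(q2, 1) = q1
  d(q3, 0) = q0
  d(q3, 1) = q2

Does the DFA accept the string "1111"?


Trace: q0 -> q3 -> q2 -> q1 -> q3
Final state: q3
Accept states: {q1}

No, rejected (final state q3 is not an accept state)


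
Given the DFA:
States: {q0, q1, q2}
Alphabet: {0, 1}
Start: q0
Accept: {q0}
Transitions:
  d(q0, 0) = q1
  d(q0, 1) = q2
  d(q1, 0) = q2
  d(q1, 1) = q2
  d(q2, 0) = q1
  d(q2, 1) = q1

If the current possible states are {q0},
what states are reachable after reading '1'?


Apply transition on '1' from each current state:
  d(q0, 1) = q2

{q2}


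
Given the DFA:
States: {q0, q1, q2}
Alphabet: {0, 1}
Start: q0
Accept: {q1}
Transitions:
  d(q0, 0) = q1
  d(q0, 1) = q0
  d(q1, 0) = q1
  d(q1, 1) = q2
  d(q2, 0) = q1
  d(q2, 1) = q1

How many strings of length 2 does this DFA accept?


Enumerating all length-2 strings:
  "00" -> q1 [accept]
  "01" -> q2 [reject]
  "10" -> q1 [accept]
  "11" -> q0 [reject]

2 out of 4


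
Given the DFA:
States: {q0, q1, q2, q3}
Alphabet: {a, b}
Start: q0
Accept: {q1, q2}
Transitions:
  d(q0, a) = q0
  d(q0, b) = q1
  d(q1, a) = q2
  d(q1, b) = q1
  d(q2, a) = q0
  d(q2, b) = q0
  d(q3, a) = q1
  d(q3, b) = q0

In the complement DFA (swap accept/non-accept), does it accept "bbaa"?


Trace: q0 -> q1 -> q1 -> q2 -> q0
Final: q0
Original accept: {q1, q2}
Complement: q0 is not in original accept

Yes, complement accepts (original rejects)


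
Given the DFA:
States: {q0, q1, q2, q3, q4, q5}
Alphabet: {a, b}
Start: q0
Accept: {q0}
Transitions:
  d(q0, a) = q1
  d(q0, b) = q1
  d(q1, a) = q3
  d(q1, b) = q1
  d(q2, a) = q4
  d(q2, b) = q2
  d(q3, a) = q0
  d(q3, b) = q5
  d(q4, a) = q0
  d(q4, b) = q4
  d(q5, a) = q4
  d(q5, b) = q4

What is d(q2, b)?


Looking up transition d(q2, b)

q2


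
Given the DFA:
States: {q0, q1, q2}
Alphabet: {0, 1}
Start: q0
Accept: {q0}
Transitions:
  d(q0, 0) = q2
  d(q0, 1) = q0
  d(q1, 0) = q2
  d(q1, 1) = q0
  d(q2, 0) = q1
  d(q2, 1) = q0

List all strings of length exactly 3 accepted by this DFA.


All strings of length 3: 8 total
Accepted: 4

"001", "011", "101", "111"


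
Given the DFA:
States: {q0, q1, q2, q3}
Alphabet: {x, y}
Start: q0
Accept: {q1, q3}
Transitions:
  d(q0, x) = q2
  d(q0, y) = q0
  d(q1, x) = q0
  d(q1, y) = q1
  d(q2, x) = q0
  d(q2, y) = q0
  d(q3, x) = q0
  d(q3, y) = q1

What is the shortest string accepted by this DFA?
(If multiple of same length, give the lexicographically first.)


BFS by string length (lex-first path to each state shown):
  len 0: q0<-""
  len 1: q0<-"y", q2<-"x"
  len 2: q0<-"xx", q2<-"yx"
  len 3: q0<-"xxy", q2<-"xxx"
  len 4: q0<-"xxxx", q2<-"xxyx"
  len 5: q0<-"xxxxy", q2<-"xxxxx"
  len 6: q0<-"xxxxxx", q2<-"xxxxyx"
  len 7: q0<-"xxxxxxy", q2<-"xxxxxxx"
  len 8: q0<-"xxxxxxxx", q2<-"xxxxxxyx"

No string accepted (empty language)


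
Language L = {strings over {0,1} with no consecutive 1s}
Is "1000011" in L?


'11' occurs at index 5

No, "1000011" is not in L


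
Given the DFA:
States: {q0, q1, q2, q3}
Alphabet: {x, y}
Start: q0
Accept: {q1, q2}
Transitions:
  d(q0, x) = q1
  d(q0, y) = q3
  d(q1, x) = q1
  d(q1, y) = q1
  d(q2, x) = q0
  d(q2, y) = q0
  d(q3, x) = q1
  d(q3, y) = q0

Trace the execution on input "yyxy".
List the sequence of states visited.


Input: yyxy
d(q0, y) = q3
d(q3, y) = q0
d(q0, x) = q1
d(q1, y) = q1


q0 -> q3 -> q0 -> q1 -> q1


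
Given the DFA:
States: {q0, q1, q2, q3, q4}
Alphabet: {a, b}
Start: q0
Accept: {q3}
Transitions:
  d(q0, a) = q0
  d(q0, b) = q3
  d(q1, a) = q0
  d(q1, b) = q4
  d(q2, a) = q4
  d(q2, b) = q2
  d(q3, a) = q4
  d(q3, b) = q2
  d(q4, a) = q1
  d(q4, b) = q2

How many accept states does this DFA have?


Accept states listed: {q3}
Counting: q3(1)

1


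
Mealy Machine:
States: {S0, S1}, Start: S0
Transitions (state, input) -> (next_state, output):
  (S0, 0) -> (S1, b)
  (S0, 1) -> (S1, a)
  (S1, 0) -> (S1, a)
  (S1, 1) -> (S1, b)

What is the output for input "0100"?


Step-by-step:
  (S0, 0) -> (S1, b)
  (S1, 1) -> (S1, b)
  (S1, 0) -> (S1, a)
  (S1, 0) -> (S1, a)

"bbaa"


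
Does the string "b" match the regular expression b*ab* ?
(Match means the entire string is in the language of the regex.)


|string| = 1; first = 'b'; last = 'b'

No, "b" does not match b*ab*


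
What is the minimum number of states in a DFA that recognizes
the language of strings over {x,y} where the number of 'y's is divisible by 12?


States track (count of 'y') mod 12.
Need 12 states: one per remainder 0..11; accept = remainder 0.

12


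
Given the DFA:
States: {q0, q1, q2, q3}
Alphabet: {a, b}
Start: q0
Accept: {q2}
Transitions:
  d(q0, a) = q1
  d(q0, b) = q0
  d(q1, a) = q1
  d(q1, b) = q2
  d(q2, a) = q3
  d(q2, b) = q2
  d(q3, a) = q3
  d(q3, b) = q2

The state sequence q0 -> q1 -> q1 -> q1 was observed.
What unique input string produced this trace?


Trace back each transition to find the symbol:
  q0 --[a]--> q1
  q1 --[a]--> q1
  q1 --[a]--> q1

"aaa"


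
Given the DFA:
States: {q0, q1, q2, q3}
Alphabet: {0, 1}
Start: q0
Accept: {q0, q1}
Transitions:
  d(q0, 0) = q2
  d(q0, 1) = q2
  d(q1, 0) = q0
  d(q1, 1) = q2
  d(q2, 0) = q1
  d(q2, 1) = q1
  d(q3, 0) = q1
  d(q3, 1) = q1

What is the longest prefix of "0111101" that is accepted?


Run the DFA, marking each prefix where the state is accepting:
  "" -> q0 [accept]
  "0" -> q2 [reject]
  "01" -> q1 [accept]
  "011" -> q2 [reject]
  "0111" -> q1 [accept]
  "01111" -> q2 [reject]
  "011110" -> q1 [accept]
  "0111101" -> q2 [reject]

"011110"


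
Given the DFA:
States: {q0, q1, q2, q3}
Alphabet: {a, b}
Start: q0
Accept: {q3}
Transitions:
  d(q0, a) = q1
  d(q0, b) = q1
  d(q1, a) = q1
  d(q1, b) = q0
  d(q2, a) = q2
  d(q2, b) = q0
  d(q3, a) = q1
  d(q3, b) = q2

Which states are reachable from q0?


BFS from q0:
  layer 0: {q0}
  layer 1: {q1}

{q0, q1}


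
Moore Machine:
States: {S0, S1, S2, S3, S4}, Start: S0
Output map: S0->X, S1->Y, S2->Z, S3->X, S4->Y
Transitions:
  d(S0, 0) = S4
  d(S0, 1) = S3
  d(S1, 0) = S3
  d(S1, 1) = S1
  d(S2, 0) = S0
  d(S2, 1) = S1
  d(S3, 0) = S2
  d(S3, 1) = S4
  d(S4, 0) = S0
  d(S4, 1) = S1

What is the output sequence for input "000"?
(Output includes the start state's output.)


Start: S0 (output X)
  --0--> S4 (output Y)
  --0--> S0 (output X)
  --0--> S4 (output Y)

"XYXY"


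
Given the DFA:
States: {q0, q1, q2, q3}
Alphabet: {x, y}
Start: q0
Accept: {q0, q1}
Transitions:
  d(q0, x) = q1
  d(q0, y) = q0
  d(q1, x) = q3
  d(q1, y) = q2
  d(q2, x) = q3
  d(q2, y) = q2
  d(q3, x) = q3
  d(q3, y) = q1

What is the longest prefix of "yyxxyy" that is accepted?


Run the DFA, marking each prefix where the state is accepting:
  "" -> q0 [accept]
  "y" -> q0 [accept]
  "yy" -> q0 [accept]
  "yyx" -> q1 [accept]
  "yyxx" -> q3 [reject]
  "yyxxy" -> q1 [accept]
  "yyxxyy" -> q2 [reject]

"yyxxy"


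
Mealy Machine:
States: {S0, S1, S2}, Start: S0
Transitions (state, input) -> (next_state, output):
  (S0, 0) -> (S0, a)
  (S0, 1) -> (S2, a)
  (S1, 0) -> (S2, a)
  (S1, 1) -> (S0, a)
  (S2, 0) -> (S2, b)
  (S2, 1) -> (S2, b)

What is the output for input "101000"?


Step-by-step:
  (S0, 1) -> (S2, a)
  (S2, 0) -> (S2, b)
  (S2, 1) -> (S2, b)
  (S2, 0) -> (S2, b)
  (S2, 0) -> (S2, b)
  (S2, 0) -> (S2, b)

"abbbbb"


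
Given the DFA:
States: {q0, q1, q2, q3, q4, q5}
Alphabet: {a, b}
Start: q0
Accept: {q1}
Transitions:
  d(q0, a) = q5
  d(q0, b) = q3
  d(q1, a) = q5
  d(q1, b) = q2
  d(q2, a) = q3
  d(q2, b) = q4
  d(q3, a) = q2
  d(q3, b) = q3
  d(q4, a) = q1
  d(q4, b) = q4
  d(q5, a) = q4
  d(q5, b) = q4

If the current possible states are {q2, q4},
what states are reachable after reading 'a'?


Apply transition on 'a' from each current state:
  d(q2, a) = q3
  d(q4, a) = q1

{q1, q3}


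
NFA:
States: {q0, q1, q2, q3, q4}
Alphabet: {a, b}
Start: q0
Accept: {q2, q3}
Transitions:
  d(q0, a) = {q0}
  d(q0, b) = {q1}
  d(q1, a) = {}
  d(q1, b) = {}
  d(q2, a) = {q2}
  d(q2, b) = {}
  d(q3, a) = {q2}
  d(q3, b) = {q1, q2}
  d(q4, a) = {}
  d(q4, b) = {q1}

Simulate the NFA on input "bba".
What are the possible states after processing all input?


Start: {q0}
  --b--> {q1}
  --b--> {}
  --a--> {}

{} (empty set, no valid transitions)


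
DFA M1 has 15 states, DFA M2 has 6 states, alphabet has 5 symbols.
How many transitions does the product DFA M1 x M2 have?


Product DFA has 15 * 6 = 90 states.
Each has 5 transitions: 90 * 5 = 450

450


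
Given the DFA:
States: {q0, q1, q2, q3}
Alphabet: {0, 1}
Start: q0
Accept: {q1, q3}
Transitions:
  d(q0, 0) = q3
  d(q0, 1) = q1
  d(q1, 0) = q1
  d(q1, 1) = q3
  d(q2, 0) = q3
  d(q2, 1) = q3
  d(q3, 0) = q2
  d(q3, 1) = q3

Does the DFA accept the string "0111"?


Trace: q0 -> q3 -> q3 -> q3 -> q3
Final state: q3
Accept states: {q1, q3}

Yes, accepted (final state q3 is an accept state)


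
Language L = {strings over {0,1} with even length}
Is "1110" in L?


length = 4; 4 mod 2 = 0

Yes, "1110" is in L


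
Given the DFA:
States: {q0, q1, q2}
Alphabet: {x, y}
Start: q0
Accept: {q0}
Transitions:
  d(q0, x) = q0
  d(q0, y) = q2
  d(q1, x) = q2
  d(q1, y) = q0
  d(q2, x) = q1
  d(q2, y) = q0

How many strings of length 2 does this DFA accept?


Enumerating all length-2 strings:
  "xx" -> q0 [accept]
  "xy" -> q2 [reject]
  "yx" -> q1 [reject]
  "yy" -> q0 [accept]

2 out of 4


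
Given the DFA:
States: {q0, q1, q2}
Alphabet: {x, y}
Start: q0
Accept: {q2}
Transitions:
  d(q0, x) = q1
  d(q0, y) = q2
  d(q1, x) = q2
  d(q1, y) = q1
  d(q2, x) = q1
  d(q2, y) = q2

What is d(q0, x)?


Looking up transition d(q0, x)

q1


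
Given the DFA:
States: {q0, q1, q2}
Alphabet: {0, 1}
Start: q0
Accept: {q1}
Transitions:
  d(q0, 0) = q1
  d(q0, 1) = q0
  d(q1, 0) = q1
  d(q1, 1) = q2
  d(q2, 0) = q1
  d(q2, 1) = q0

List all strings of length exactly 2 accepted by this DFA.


All strings of length 2: 4 total
Accepted: 2

"00", "10"


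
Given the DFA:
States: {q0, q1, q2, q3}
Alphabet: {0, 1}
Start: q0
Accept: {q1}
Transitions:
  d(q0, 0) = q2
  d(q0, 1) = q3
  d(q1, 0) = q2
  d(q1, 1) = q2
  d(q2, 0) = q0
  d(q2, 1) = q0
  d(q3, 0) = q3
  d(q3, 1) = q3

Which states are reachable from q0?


BFS from q0:
  layer 0: {q0}
  layer 1: {q2, q3}

{q0, q2, q3}


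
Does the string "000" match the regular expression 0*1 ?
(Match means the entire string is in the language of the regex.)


|string| = 3; first = '0'; last = '0'

No, "000" does not match 0*1


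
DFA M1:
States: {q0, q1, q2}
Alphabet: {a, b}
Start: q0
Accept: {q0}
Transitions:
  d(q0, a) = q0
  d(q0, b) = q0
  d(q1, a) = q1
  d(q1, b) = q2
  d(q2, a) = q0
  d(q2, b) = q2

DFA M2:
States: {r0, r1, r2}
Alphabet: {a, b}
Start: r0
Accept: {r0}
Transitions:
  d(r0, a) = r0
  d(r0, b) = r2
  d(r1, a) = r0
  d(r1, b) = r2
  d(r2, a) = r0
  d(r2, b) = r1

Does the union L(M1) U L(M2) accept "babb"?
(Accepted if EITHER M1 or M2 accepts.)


M1: final=q0 accepted=True
M2: final=r1 accepted=False

Yes, union accepts


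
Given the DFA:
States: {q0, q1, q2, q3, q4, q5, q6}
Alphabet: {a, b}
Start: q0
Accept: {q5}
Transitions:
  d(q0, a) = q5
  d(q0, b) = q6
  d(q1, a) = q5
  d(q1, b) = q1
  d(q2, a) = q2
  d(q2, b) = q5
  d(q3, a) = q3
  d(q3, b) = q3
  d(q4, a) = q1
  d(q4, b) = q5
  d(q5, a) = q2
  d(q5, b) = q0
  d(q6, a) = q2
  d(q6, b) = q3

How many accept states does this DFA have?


Accept states listed: {q5}
Counting: q5(1)

1


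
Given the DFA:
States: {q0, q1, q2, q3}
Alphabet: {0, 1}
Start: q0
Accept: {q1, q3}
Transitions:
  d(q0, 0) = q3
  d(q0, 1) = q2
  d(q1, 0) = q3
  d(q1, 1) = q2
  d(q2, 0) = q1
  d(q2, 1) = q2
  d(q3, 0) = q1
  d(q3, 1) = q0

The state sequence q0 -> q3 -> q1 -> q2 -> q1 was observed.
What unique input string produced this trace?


Trace back each transition to find the symbol:
  q0 --[0]--> q3
  q3 --[0]--> q1
  q1 --[1]--> q2
  q2 --[0]--> q1

"0010"


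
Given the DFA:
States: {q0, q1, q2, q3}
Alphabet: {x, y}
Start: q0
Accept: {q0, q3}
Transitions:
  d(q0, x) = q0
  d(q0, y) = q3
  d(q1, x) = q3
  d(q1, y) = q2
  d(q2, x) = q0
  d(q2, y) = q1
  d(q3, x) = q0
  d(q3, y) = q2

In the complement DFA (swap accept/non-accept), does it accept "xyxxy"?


Trace: q0 -> q0 -> q3 -> q0 -> q0 -> q3
Final: q3
Original accept: {q0, q3}
Complement: q3 is in original accept

No, complement rejects (original accepts)


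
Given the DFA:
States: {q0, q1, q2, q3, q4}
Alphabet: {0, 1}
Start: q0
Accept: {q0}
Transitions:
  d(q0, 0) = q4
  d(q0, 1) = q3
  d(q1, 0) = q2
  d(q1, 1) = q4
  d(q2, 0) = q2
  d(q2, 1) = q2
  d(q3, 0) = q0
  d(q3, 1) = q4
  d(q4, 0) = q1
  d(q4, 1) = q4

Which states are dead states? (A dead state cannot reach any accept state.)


Forward reachability from each state:
  q0 -> reaches accept state q0 (live)
  q1 -> reaches {q1, q2, q4}, no accept state (dead)
  q2 -> reaches {q2}, no accept state (dead)
  q3 -> reaches accept state q0 (live)
  q4 -> reaches {q1, q2, q4}, no accept state (dead)

{q1, q2, q4}


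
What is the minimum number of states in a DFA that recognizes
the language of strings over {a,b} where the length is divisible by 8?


States track (length) mod 8.
Need 8 states: one per remainder 0..7; accept = remainder 0.

8


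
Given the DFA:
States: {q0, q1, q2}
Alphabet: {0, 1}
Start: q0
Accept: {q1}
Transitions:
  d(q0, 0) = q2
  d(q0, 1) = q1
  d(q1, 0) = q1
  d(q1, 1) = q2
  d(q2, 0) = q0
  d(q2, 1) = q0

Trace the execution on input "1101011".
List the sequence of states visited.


Input: 1101011
d(q0, 1) = q1
d(q1, 1) = q2
d(q2, 0) = q0
d(q0, 1) = q1
d(q1, 0) = q1
d(q1, 1) = q2
d(q2, 1) = q0


q0 -> q1 -> q2 -> q0 -> q1 -> q1 -> q2 -> q0


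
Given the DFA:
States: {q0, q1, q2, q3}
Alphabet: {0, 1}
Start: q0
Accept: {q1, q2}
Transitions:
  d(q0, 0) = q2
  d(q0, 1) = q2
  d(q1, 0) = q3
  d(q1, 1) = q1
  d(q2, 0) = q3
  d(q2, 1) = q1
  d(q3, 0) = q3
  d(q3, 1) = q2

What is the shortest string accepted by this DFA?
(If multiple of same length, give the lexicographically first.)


BFS by string length (lex-first path to each state shown):
  len 0: q0<-""
  len 1: q2<-"0"
Found accept state at length 1.

"0"


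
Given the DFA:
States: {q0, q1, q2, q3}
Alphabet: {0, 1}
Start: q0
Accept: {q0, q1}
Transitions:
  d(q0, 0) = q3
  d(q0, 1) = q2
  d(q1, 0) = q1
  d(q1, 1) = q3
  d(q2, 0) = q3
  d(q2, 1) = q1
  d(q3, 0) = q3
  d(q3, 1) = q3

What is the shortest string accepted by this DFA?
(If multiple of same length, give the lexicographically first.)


BFS by string length (lex-first path to each state shown):
  len 0: q0<-""
Found accept state at length 0.

"" (empty string)


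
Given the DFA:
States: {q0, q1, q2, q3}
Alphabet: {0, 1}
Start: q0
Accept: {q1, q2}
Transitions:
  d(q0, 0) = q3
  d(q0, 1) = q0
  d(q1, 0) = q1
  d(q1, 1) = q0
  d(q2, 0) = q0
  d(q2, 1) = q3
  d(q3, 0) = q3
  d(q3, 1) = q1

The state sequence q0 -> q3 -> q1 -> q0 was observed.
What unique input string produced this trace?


Trace back each transition to find the symbol:
  q0 --[0]--> q3
  q3 --[1]--> q1
  q1 --[1]--> q0

"011"


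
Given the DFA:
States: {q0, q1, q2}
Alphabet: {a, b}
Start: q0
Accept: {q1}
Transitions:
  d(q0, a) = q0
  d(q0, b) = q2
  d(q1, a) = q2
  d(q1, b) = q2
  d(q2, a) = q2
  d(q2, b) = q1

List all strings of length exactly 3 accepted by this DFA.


All strings of length 3: 8 total
Accepted: 2

"abb", "bab"


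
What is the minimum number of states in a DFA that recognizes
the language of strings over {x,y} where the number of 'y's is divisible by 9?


States track (count of 'y') mod 9.
Need 9 states: one per remainder 0..8; accept = remainder 0.

9


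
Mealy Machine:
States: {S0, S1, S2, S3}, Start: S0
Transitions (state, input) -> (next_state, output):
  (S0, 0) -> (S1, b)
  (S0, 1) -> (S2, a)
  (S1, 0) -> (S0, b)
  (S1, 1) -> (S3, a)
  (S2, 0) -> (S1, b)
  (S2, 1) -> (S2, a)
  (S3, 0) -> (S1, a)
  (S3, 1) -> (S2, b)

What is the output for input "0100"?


Step-by-step:
  (S0, 0) -> (S1, b)
  (S1, 1) -> (S3, a)
  (S3, 0) -> (S1, a)
  (S1, 0) -> (S0, b)

"baab"


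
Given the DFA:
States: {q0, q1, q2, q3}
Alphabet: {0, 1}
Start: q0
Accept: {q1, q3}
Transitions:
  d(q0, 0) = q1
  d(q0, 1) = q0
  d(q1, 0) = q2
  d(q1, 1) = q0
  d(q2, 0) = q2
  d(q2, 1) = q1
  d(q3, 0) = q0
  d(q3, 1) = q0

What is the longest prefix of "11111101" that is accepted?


Run the DFA, marking each prefix where the state is accepting:
  "" -> q0 [reject]
  "1" -> q0 [reject]
  "11" -> q0 [reject]
  "111" -> q0 [reject]
  "1111" -> q0 [reject]
  "11111" -> q0 [reject]
  "111111" -> q0 [reject]
  "1111110" -> q1 [accept]
  "11111101" -> q0 [reject]

"1111110"


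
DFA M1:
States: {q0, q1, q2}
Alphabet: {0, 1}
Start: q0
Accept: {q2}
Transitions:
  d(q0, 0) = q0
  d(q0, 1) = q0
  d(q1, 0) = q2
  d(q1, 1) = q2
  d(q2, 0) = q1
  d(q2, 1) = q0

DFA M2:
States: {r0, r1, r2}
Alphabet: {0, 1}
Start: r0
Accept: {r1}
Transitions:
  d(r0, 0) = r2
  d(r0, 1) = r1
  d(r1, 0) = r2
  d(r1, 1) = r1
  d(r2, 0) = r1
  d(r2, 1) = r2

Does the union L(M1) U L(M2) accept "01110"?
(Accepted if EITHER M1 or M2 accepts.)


M1: final=q0 accepted=False
M2: final=r1 accepted=True

Yes, union accepts


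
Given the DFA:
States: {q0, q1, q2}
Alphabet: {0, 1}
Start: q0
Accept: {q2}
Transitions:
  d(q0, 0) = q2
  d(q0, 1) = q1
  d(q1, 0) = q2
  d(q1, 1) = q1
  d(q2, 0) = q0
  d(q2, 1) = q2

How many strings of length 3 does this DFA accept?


Enumerating all length-3 strings:
  "000" -> q2 [accept]
  "001" -> q1 [reject]
  "010" -> q0 [reject]
  "011" -> q2 [accept]
  "100" -> q0 [reject]
  "101" -> q2 [accept]
  "110" -> q2 [accept]
  "111" -> q1 [reject]

4 out of 8


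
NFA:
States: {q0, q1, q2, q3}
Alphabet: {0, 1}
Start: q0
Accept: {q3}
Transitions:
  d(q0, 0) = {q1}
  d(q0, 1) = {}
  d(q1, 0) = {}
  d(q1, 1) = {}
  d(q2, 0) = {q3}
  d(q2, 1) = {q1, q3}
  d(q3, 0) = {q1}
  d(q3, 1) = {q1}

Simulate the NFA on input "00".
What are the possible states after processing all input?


Start: {q0}
  --0--> {q1}
  --0--> {}

{} (empty set, no valid transitions)


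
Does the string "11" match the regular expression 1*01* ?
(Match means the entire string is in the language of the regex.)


|string| = 2; first = '1'; last = '1'

No, "11" does not match 1*01*


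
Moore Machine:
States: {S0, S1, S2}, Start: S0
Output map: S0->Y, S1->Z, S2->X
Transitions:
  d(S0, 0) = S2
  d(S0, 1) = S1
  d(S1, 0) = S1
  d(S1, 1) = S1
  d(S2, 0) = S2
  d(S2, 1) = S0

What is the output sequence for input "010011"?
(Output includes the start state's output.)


Start: S0 (output Y)
  --0--> S2 (output X)
  --1--> S0 (output Y)
  --0--> S2 (output X)
  --0--> S2 (output X)
  --1--> S0 (output Y)
  --1--> S1 (output Z)

"YXYXXYZ"


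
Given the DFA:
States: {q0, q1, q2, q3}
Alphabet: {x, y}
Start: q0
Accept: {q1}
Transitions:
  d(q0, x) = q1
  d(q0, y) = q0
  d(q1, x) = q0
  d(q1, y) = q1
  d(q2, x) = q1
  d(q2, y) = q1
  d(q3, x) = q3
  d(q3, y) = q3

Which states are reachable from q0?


BFS from q0:
  layer 0: {q0}
  layer 1: {q1}

{q0, q1}


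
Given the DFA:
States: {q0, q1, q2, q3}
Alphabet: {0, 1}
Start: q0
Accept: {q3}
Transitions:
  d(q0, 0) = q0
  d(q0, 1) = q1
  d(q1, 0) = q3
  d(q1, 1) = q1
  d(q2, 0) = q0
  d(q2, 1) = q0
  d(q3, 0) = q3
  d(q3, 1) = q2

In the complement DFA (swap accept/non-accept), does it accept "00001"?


Trace: q0 -> q0 -> q0 -> q0 -> q0 -> q1
Final: q1
Original accept: {q3}
Complement: q1 is not in original accept

Yes, complement accepts (original rejects)


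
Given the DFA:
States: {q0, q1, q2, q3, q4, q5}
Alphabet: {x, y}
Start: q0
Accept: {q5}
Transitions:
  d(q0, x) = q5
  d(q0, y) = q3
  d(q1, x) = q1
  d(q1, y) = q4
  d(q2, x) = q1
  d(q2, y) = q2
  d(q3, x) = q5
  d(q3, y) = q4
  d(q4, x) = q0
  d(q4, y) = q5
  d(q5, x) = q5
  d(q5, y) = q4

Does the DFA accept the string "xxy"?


Trace: q0 -> q5 -> q5 -> q4
Final state: q4
Accept states: {q5}

No, rejected (final state q4 is not an accept state)


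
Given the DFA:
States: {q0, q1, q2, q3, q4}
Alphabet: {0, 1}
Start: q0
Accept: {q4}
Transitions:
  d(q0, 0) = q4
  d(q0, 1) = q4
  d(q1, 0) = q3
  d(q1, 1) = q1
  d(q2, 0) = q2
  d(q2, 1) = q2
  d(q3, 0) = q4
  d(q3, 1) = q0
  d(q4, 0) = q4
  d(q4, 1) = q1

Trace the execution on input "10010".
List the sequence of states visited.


Input: 10010
d(q0, 1) = q4
d(q4, 0) = q4
d(q4, 0) = q4
d(q4, 1) = q1
d(q1, 0) = q3


q0 -> q4 -> q4 -> q4 -> q1 -> q3


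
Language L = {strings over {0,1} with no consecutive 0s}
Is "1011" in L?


'00' does not occur

Yes, "1011" is in L


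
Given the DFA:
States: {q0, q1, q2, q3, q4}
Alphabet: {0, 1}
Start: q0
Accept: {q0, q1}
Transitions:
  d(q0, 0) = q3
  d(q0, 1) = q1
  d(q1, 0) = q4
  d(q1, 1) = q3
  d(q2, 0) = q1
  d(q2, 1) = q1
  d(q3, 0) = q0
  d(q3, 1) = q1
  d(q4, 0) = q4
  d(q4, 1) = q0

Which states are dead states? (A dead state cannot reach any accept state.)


Forward reachability from each state:
  q0 -> reaches accept state q0 (live)
  q1 -> reaches accept state q0 (live)
  q2 -> reaches accept state q0 (live)
  q3 -> reaches accept state q0 (live)
  q4 -> reaches accept state q0 (live)

None (all states can reach an accept state)


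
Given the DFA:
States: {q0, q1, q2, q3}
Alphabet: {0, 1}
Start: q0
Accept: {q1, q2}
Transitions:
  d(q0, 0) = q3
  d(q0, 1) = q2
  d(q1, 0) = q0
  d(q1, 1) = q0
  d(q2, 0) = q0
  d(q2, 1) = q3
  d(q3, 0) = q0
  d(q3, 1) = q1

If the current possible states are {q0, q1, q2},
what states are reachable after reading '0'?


Apply transition on '0' from each current state:
  d(q0, 0) = q3
  d(q1, 0) = q0
  d(q2, 0) = q0

{q0, q3}


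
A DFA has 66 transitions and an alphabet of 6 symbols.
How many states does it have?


Each state has exactly one transition per symbol.
states = transitions / |alphabet| = 66 / 6 = 11

11


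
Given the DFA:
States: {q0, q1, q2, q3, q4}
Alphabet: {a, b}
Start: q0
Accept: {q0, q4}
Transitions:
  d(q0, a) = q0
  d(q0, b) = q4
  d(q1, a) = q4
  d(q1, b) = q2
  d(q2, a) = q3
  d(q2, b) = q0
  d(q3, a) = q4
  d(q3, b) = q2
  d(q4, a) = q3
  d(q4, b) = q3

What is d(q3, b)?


Looking up transition d(q3, b)

q2


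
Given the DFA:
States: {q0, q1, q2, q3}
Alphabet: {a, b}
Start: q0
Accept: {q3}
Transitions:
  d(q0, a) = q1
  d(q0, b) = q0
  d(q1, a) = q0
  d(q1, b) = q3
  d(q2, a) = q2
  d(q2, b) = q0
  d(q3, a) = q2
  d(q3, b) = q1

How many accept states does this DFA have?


Accept states listed: {q3}
Counting: q3(1)

1


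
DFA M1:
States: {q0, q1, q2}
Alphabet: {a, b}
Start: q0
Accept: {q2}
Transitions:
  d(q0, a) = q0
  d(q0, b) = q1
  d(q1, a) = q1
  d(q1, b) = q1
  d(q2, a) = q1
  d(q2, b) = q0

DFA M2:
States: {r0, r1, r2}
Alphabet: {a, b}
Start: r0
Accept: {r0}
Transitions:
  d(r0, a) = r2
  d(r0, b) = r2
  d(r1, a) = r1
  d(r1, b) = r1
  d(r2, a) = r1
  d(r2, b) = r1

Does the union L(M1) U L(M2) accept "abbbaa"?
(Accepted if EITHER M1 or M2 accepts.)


M1: final=q1 accepted=False
M2: final=r1 accepted=False

No, union rejects (neither accepts)


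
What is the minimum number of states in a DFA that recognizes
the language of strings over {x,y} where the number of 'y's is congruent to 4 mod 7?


States track (count of 'y') mod 7.
Need 7 states: one per remainder 0..6; accept = remainder 4.

7
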